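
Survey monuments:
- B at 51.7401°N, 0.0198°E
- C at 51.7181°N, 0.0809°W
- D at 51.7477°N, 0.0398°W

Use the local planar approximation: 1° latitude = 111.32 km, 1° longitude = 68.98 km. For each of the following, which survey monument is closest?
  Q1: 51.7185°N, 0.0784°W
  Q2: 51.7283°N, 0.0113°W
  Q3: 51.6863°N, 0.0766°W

Q1 at 51.7185°N, 0.0784°W:
  B: √((0.0216·111.32)² + (0.0982·68.98)²) = √(5.781678 + 45.884854) = 7.1879 km
  C: √((-0.0004·111.32)² + (-0.0025·68.98)²) = √(0.001983 + 0.029739) = 0.1781 km
  D: √((0.0292·111.32)² + (0.0386·68.98)²) = √(10.566036 + 7.089588) = 4.2019 km
  → nearest: C (0.1781 km)
Q2 at 51.7283°N, 0.0113°W:
  B: √((0.0118·111.32)² + (0.0311·68.98)²) = √(1.725482 + 4.602218) = 2.5155 km
  C: √((-0.0102·111.32)² + (-0.0696·68.98)²) = √(1.289278 + 23.049678) = 4.9335 km
  D: √((0.0194·111.32)² + (-0.0285·68.98)²) = √(4.663907 + 3.864881) = 2.9204 km
  → nearest: B (2.5155 km)
Q3 at 51.6863°N, 0.0766°W:
  B: √((0.0538·111.32)² + (0.0964·68.98)²) = √(35.868313 + 44.218138) = 8.9491 km
  C: √((0.0318·111.32)² + (-0.0043·68.98)²) = √(12.531430 + 0.087980) = 3.5524 km
  D: √((0.0614·111.32)² + (0.0368·68.98)²) = √(46.717881 + 6.443799) = 7.2912 km
  → nearest: C (3.5524 km)

Q1→C; Q2→B; Q3→C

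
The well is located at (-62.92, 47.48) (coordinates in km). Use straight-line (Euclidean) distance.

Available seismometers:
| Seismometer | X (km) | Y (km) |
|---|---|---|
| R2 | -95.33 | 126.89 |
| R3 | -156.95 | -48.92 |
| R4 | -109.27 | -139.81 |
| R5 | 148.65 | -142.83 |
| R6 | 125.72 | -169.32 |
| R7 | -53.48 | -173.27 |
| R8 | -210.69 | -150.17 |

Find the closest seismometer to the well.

Distances from (-62.92, 47.48):
R2: √((-32.41)² + (79.41)²) = √(1050.4081 + 6305.9481) = 85.77 km
R3: √((-94.03)² + (-96.40)²) = √(8841.6409 + 9292.9600) = 134.66 km
R4: √((-46.35)² + (-187.29)²) = √(2148.3225 + 35077.5441) = 192.94 km
R5: √((211.57)² + (-190.31)²) = √(44761.8649 + 36217.8961) = 284.57 km
R6: √((188.64)² + (-216.80)²) = √(35585.0496 + 47002.2400) = 287.38 km
R7: √((9.44)² + (-220.75)²) = √(89.1136 + 48730.5625) = 220.95 km
R8: √((-147.77)² + (-197.65)²) = √(21835.9729 + 39065.5225) = 246.78 km
Minimum: R2 at 85.77 km.

R2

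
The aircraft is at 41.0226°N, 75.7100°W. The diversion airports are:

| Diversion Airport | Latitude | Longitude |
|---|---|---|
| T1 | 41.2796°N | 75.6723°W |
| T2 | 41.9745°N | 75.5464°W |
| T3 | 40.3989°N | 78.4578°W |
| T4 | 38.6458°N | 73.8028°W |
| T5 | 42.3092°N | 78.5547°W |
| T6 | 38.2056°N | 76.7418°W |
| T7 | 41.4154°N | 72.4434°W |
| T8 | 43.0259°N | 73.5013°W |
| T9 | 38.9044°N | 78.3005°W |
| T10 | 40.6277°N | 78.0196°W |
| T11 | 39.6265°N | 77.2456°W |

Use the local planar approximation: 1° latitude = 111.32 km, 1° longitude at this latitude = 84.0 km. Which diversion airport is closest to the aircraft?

Distances from 41.0226°N, 75.7100°W:
T1: 28.7840 km
T2: 106.8529 km
T3: 241.0316 km
T4: 309.3073 km
T5: 278.5904 km
T6: 325.3454 km
T7: 277.8566 km
T8: 290.0930 km
T9: 320.8603 km
T10: 198.9246 km
T11: 201.9703 km
Minimum: T1 at 28.7840 km.

T1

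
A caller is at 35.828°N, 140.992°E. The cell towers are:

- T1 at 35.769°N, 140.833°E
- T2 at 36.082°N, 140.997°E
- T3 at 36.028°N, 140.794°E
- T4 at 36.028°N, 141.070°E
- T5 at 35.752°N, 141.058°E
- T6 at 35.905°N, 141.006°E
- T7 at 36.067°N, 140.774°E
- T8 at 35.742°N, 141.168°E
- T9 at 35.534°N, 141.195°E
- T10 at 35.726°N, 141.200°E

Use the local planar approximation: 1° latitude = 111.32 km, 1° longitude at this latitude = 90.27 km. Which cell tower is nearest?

Distances from 35.828°N, 140.992°E:
T1: √((-0.059·111.32)² + (-0.159·90.27)²) = √(43.13705 + 206.00660) = 15.784 km
T2: √((0.254·111.32)² + (0.005·90.27)²) = √(799.49146 + 0.20372) = 28.279 km
T3: √((0.200·111.32)² + (-0.198·90.27)²) = √(495.68570 + 319.46057) = 28.551 km
T4: √((0.200·111.32)² + (0.078·90.27)²) = √(495.68570 + 49.57653) = 23.351 km
T5: √((-0.076·111.32)² + (0.066·90.27)²) = √(71.57701 + 35.49562) = 10.348 km
T6: √((0.077·111.32)² + (0.014·90.27)²) = √(73.47301 + 1.59714) = 8.664 km
T7: √((0.239·111.32)² + (-0.218·90.27)²) = √(707.85157 + 387.25753) = 33.092 km
T8: √((-0.086·111.32)² + (0.176·90.27)²) = √(91.65229 + 252.41329) = 18.549 km
T9: √((-0.294·111.32)² + (0.203·90.27)²) = √(1071.12722 + 335.79866) = 37.509 km
T10: √((-0.102·111.32)² + (0.208·90.27)²) = √(128.92785 + 352.54418) = 21.942 km
Minimum: T6 at 8.664 km.

T6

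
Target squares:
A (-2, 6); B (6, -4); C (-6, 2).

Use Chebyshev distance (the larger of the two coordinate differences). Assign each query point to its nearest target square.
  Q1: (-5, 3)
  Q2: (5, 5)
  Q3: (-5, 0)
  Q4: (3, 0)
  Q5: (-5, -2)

Q1→C; Q2→A; Q3→C; Q4→B; Q5→C

Q1 at (-5, 3):
  A: 3
  B: 11
  C: 1
  → nearest: C (1)
Q2 at (5, 5):
  A: 7
  B: 9
  C: 11
  → nearest: A (7)
Q3 at (-5, 0):
  A: 6
  B: 11
  C: 2
  → nearest: C (2)
Q4 at (3, 0):
  A: 6
  B: 4
  C: 9
  → nearest: B (4)
Q5 at (-5, -2):
  A: 8
  B: 11
  C: 4
  → nearest: C (4)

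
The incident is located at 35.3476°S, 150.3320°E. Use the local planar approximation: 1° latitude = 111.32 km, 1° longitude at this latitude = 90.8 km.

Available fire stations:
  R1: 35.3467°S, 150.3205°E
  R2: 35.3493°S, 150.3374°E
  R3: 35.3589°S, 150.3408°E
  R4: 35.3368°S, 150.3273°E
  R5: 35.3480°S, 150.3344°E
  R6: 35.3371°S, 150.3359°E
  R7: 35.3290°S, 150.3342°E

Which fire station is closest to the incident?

R5

Distances from 35.3476°S, 150.3320°E:
R1: √((0.0009·111.32)² + (-0.0115·90.8)²) = √(0.010038 + 1.090354) = 1.0490 km
R2: √((-0.0017·111.32)² + (0.0054·90.8)²) = √(0.035813 + 0.240414) = 0.5256 km
R3: √((-0.0113·111.32)² + (0.0088·90.8)²) = √(1.582353 + 0.638465) = 1.4902 km
R4: √((0.0108·111.32)² + (-0.0047·90.8)²) = √(1.445419 + 0.182124) = 1.2758 km
R5: √((-0.0004·111.32)² + (0.0024·90.8)²) = √(0.001983 + 0.047489) = 0.2224 km
R6: √((0.0105·111.32)² + (0.0039·90.8)²) = √(1.366234 + 0.125401) = 1.2213 km
R7: √((0.0186·111.32)² + (0.0022·90.8)²) = √(4.287186 + 0.039904) = 2.0802 km
Minimum: R5 at 0.2224 km.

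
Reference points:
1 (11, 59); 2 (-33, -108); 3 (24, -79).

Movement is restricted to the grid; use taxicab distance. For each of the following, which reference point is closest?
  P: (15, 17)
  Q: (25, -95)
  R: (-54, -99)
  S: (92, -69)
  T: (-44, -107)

P at (15, 17):
  1: |-4| + |42| = 4 + 42 = 46
  2: |-48| + |-125| = 48 + 125 = 173
  3: |9| + |-96| = 9 + 96 = 105
  → nearest: 1 (46)
Q at (25, -95):
  1: |-14| + |154| = 14 + 154 = 168
  2: |-58| + |-13| = 58 + 13 = 71
  3: |-1| + |16| = 1 + 16 = 17
  → nearest: 3 (17)
R at (-54, -99):
  1: |65| + |158| = 65 + 158 = 223
  2: |21| + |-9| = 21 + 9 = 30
  3: |78| + |20| = 78 + 20 = 98
  → nearest: 2 (30)
S at (92, -69):
  1: |-81| + |128| = 81 + 128 = 209
  2: |-125| + |-39| = 125 + 39 = 164
  3: |-68| + |-10| = 68 + 10 = 78
  → nearest: 3 (78)
T at (-44, -107):
  1: |55| + |166| = 55 + 166 = 221
  2: |11| + |-1| = 11 + 1 = 12
  3: |68| + |28| = 68 + 28 = 96
  → nearest: 2 (12)

P→1; Q→3; R→2; S→3; T→2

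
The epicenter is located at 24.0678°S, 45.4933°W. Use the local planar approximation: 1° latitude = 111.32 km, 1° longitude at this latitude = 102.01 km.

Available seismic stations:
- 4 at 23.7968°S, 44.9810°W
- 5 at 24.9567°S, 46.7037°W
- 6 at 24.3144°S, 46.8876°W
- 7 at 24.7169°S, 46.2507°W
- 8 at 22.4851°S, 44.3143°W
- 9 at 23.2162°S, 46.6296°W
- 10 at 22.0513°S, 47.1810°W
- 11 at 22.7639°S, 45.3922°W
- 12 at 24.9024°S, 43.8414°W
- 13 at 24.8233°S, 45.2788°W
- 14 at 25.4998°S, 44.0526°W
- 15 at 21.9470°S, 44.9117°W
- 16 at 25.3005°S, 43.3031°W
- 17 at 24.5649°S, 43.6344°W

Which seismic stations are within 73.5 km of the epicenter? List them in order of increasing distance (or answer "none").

Distances from 24.0678°S, 45.4933°W:
4: 60.3421 km
5: 158.2312 km
6: 144.8575 km
7: 105.7859 km
8: 213.3223 km
9: 149.7435 km
10: 282.8952 km
11: 145.5161 km
12: 192.4255 km
13: 86.9021 km
14: 216.8192 km
15: 243.4281 km
16: 262.1984 km
17: 197.5357 km
Threshold 73.5 km: 4 (60.3421 km) is within range.

4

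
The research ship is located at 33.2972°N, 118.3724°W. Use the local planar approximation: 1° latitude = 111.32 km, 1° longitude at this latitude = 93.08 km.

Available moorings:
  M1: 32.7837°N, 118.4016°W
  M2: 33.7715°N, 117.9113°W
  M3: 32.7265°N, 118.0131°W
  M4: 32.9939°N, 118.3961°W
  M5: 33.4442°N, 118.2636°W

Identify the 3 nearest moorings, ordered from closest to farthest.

M5, M4, M1

Distances from 33.2972°N, 118.3724°W:
M1: 57.2274 km
M2: 68.0426 km
M3: 71.7954 km
M4: 33.8353 km
M5: 19.2442 km
Sorted: M5 (19.2442 km) < M4 (33.8353 km) < M1 (57.2274 km) < M2 (68.0426 km) < M3 (71.7954 km)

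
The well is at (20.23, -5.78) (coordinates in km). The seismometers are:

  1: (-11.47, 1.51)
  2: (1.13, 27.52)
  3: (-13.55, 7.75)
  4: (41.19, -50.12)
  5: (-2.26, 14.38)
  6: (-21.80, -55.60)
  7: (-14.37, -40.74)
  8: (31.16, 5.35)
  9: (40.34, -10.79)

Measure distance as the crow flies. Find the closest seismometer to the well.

8

Distances from (20.23, -5.78):
1: 32.53 km
2: 38.39 km
3: 36.39 km
4: 49.04 km
5: 30.20 km
6: 65.18 km
7: 49.19 km
8: 15.60 km
9: 20.72 km
Minimum: 8 at 15.60 km.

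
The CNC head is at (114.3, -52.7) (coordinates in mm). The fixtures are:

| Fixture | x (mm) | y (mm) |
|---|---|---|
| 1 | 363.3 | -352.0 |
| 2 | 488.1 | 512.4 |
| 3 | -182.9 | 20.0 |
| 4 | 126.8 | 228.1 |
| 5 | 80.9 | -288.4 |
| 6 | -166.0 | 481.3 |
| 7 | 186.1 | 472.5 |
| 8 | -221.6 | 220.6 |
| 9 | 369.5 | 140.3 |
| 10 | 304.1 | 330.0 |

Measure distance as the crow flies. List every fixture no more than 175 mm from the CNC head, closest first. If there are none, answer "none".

none

Distances from (114.3, -52.7):
1: √((249.0)² + (-299.3)²) = √(62001.000 + 89580.490) = 389.3 mm
2: √((373.8)² + (565.1)²) = √(139726.440 + 319338.010) = 677.5 mm
3: √((-297.2)² + (72.7)²) = √(88327.840 + 5285.290) = 306.0 mm
4: √((12.5)² + (280.8)²) = √(156.250 + 78848.640) = 281.1 mm
5: √((-33.4)² + (-235.7)²) = √(1115.560 + 55554.490) = 238.1 mm
6: √((-280.3)² + (534.0)²) = √(78568.090 + 285156.000) = 603.1 mm
7: √((71.8)² + (525.2)²) = √(5155.240 + 275835.040) = 530.1 mm
8: √((-335.9)² + (273.3)²) = √(112828.810 + 74692.890) = 433.0 mm
9: √((255.2)² + (193.0)²) = √(65127.040 + 37249.000) = 320.0 mm
10: √((189.8)² + (382.7)²) = √(36024.040 + 146459.290) = 427.2 mm
Threshold 175 mm: none within range.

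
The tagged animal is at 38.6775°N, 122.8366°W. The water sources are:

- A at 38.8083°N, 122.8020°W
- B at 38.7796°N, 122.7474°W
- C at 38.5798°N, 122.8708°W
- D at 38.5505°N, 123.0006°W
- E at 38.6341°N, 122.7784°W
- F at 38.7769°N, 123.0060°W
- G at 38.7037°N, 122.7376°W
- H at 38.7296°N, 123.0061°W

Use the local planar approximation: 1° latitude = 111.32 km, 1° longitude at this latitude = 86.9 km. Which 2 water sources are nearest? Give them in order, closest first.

Distances from 38.6775°N, 122.8366°W:
A: √((0.1308·111.32)² + (0.0346·86.9)²) = √(212.012703 + 9.040485) = 14.8679 km
B: √((0.1021·111.32)² + (0.0892·86.9)²) = √(129.180773 + 60.085442) = 13.7574 km
C: √((-0.0977·111.32)² + (-0.0342·86.9)²) = √(118.286593 + 8.832665) = 11.2747 km
D: √((-0.1270·111.32)² + (-0.1640·86.9)²) = √(199.872865 + 203.108103) = 20.0744 km
E: √((-0.0434·111.32)² + (0.0582·86.9)²) = √(23.341344 + 25.579115) = 6.9943 km
F: √((0.0994·111.32)² + (-0.1694·86.9)²) = √(122.438828 + 216.703719) = 18.4158 km
G: √((0.0262·111.32)² + (0.0990·86.9)²) = √(8.506462 + 74.013330) = 9.0840 km
H: √((0.0521·111.32)² + (-0.1695·86.9)²) = √(33.637355 + 216.959643) = 15.8303 km
Sorted: E (6.9943 km) < G (9.0840 km) < C (11.2747 km) < B (13.7574 km) < …

E, G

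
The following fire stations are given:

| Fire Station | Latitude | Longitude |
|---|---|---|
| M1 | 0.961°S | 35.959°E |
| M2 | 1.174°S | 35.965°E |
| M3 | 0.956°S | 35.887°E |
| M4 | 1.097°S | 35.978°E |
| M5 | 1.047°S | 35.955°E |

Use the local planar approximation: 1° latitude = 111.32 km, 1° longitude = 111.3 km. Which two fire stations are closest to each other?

M4 and M5

Pairwise distances:
M4–M5: √((0.050·111.32)² + (-0.023·111.3)²) = √(30.98036 + 6.55309) = 6.126 km
M1–M3: √((0.005·111.32)² + (-0.072·111.3)²) = √(0.30980 + 64.21778) = 8.033 km
M2–M4: √((0.077·111.32)² + (0.013·111.3)²) = √(73.47301 + 2.09352) = 8.693 km
M1–M5: √((-0.086·111.32)² + (-0.004·111.3)²) = √(91.65229 + 0.19820) = 9.584 km
M3–M5: √((-0.091·111.32)² + (0.068·111.3)²) = √(102.61933 + 57.28068) = 12.645 km
M2–M5: √((0.127·111.32)² + (-0.010·111.3)²) = √(199.87286 + 1.23877) = 14.181 km
M1–M4: √((-0.136·111.32)² + (0.019·111.3)²) = √(229.20507 + 4.47196) = 15.286 km
M3–M4: √((-0.141·111.32)² + (0.091·111.3)²) = √(246.36818 + 102.58246) = 18.680 km
M1–M2: √((-0.213·111.32)² + (0.006·111.3)²) = √(562.21911 + 0.44596) = 23.721 km
M2–M3: √((0.218·111.32)² + (-0.078·111.3)²) = √(588.92418 + 75.36671) = 25.774 km
Closest pair: M4–M5 at 6.126 km.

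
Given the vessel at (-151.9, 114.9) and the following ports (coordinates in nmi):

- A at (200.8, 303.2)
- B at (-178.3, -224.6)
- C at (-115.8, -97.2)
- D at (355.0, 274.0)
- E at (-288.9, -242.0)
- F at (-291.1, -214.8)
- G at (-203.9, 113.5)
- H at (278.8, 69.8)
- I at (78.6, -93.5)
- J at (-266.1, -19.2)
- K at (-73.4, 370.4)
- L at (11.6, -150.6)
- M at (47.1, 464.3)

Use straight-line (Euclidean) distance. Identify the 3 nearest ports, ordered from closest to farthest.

G, J, C

Distances from (-151.9, 114.9):
A: √((352.7)² + (188.3)²) = √(124397.290 + 35456.890) = 399.8 nmi
B: √((-26.4)² + (-339.5)²) = √(696.960 + 115260.250) = 340.5 nmi
C: √((36.1)² + (-212.1)²) = √(1303.210 + 44986.410) = 215.2 nmi
D: √((506.9)² + (159.1)²) = √(256947.610 + 25312.810) = 531.3 nmi
E: √((-137.0)² + (-356.9)²) = √(18769.000 + 127377.610) = 382.3 nmi
F: √((-139.2)² + (-329.7)²) = √(19376.640 + 108702.090) = 357.9 nmi
G: √((-52.0)² + (-1.4)²) = √(2704.000 + 1.960) = 52.0 nmi
H: √((430.7)² + (-45.1)²) = √(185502.490 + 2034.010) = 433.1 nmi
I: √((230.5)² + (-208.4)²) = √(53130.250 + 43430.560) = 310.7 nmi
J: √((-114.2)² + (-134.1)²) = √(13041.640 + 17982.810) = 176.1 nmi
K: √((78.5)² + (255.5)²) = √(6162.250 + 65280.250) = 267.3 nmi
L: √((163.5)² + (-265.5)²) = √(26732.250 + 70490.250) = 311.8 nmi
M: √((199.0)² + (349.4)²) = √(39601.000 + 122080.360) = 402.1 nmi
Sorted: G (52.0 nmi) < J (176.1 nmi) < C (215.2 nmi) < K (267.3 nmi) < I (310.7 nmi) < …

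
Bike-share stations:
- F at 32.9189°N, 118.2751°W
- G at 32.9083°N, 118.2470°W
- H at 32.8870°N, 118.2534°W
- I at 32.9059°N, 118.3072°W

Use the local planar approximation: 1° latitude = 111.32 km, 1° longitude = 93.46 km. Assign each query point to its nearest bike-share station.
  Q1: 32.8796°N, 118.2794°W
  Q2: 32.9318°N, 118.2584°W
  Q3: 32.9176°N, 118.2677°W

Q1→H; Q2→F; Q3→F

Q1 at 32.8796°N, 118.2794°W:
  F: 4.3933 km
  G: 4.4019 km
  H: 2.5658 km
  I: 3.9143 km
  → nearest: H (2.5658 km)
Q2 at 32.9318°N, 118.2584°W:
  F: 2.1209 km
  G: 2.8247 km
  H: 5.0090 km
  I: 5.3957 km
  → nearest: F (2.1209 km)
Q3 at 32.9176°N, 118.2677°W:
  F: 0.7066 km
  G: 2.1942 km
  H: 3.6592 km
  I: 3.9147 km
  → nearest: F (0.7066 km)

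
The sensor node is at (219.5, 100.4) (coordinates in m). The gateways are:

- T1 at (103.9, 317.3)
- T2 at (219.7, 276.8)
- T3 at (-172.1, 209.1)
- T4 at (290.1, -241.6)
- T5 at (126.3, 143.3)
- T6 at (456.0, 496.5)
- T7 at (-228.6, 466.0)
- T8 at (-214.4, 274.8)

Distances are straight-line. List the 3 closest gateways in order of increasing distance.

T5, T2, T1

Distances from (219.5, 100.4):
T1: √((-115.6)² + (216.9)²) = √(13363.360 + 47045.610) = 245.8 m
T2: √((0.2)² + (176.4)²) = √(0.040 + 31116.960) = 176.4 m
T3: √((-391.6)² + (108.7)²) = √(153350.560 + 11815.690) = 406.4 m
T4: √((70.6)² + (-342.0)²) = √(4984.360 + 116964.000) = 349.2 m
T5: √((-93.2)² + (42.9)²) = √(8686.240 + 1840.410) = 102.6 m
T6: √((236.5)² + (396.1)²) = √(55932.250 + 156895.210) = 461.3 m
T7: √((-448.1)² + (365.6)²) = √(200793.610 + 133663.360) = 578.3 m
T8: √((-433.9)² + (174.4)²) = √(188269.210 + 30415.360) = 467.6 m
Sorted: T5 (102.6 m) < T2 (176.4 m) < T1 (245.8 m) < T4 (349.2 m) < T3 (406.4 m) < …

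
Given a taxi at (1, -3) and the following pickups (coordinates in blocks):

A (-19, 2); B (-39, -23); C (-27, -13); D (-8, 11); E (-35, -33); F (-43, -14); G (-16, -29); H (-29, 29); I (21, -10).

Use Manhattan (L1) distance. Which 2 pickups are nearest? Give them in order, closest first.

D, A

Distances from (1, -3):
A: 25 blocks
B: 60 blocks
C: 38 blocks
D: 23 blocks
E: 66 blocks
F: 55 blocks
G: 43 blocks
H: 62 blocks
I: 27 blocks
Sorted: D (23 blocks) < A (25 blocks) < I (27 blocks) < C (38 blocks) < …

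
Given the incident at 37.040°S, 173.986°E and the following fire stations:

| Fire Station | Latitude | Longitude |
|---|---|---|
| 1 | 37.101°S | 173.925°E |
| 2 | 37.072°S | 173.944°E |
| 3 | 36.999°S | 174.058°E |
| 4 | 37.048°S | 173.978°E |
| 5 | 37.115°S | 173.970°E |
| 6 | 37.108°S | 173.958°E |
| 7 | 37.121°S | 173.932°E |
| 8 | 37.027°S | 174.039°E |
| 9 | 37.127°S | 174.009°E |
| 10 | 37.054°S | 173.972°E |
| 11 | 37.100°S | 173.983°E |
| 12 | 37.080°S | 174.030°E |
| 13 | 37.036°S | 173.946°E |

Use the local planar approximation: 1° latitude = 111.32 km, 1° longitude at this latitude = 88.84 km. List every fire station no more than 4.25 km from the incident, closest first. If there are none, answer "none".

Distances from 37.040°S, 173.986°E:
1: 8.688 km
2: 5.159 km
3: 7.858 km
4: 1.139 km
5: 8.469 km
6: 7.968 km
7: 10.214 km
8: 4.926 km
9: 9.898 km
10: 1.994 km
11: 6.685 km
12: 5.925 km
13: 3.581 km
Threshold 4.25 km: 4 (1.139 km), 10 (1.994 km), 13 (3.581 km) are within range.

4, 10, 13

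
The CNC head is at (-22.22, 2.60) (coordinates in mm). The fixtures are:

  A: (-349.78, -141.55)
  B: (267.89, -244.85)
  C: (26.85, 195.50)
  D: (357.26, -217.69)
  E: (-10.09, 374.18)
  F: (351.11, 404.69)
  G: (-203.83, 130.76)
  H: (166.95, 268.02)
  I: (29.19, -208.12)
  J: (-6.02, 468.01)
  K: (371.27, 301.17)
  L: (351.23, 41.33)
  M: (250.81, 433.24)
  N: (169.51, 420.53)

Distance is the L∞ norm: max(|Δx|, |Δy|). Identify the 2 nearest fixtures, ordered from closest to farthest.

G, C

Distances from (-22.22, 2.60):
A: max(|-327.56|, |-144.15|) = 327.56 mm
B: max(|290.11|, |-247.45|) = 290.11 mm
C: max(|49.07|, |192.90|) = 192.90 mm
D: max(|379.48|, |-220.29|) = 379.48 mm
E: max(|12.13|, |371.58|) = 371.58 mm
F: max(|373.33|, |402.09|) = 402.09 mm
G: max(|-181.61|, |128.16|) = 181.61 mm
H: max(|189.17|, |265.42|) = 265.42 mm
I: max(|51.41|, |-210.72|) = 210.72 mm
J: max(|16.20|, |465.41|) = 465.41 mm
K: max(|393.49|, |298.57|) = 393.49 mm
L: max(|373.45|, |38.73|) = 373.45 mm
M: max(|273.03|, |430.64|) = 430.64 mm
N: max(|191.73|, |417.93|) = 417.93 mm
Sorted: G (181.61 mm) < C (192.90 mm) < I (210.72 mm) < H (265.42 mm) < …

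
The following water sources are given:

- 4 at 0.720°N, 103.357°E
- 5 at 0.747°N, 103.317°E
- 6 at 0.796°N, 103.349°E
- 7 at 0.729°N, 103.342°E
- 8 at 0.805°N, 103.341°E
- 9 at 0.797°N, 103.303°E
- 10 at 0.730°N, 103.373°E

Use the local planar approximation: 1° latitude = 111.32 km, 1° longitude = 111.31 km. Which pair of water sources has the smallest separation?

6 and 8

Pairwise distances:
6–8: 1.340 km
4–7: 1.947 km
4–10: 2.100 km
5–7: 3.429 km
7–10: 3.452 km
8–9: 4.323 km
6–9: 5.121 km
4–5: 5.372 km
5–9: 5.780 km
5–10: 6.514 km
5–6: 6.515 km
5–8: 6.987 km
6–7: 7.499 km
6–10: 7.818 km
7–8: 8.461 km
4–6: 8.507 km
7–9: 8.726 km
8–10: 9.077 km
4–8: 9.628 km
4–9: 10.469 km
9–10: 10.786 km
Closest pair: 6–8 at 1.340 km.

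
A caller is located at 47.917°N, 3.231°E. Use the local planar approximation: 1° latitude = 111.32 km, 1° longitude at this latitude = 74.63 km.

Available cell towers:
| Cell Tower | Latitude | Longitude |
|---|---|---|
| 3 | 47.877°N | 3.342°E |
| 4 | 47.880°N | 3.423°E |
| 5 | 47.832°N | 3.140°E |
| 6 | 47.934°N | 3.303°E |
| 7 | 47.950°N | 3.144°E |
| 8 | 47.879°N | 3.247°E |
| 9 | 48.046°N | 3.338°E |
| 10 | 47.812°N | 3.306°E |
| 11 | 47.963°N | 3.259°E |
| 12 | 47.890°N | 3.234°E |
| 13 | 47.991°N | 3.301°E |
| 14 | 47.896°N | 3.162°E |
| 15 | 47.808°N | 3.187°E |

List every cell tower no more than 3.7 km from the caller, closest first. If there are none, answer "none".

Distances from 47.917°N, 3.231°E:
3: √((-0.040·111.32)² + (0.111·74.63)²) = √(19.82743 + 68.62350) = 9.405 km
4: √((-0.037·111.32)² + (0.192·74.63)²) = √(16.96484 + 205.31909) = 14.909 km
5: √((-0.085·111.32)² + (-0.091·74.63)²) = √(89.53323 + 46.12216) = 11.647 km
6: √((0.017·111.32)² + (0.072·74.63)²) = √(3.58133 + 28.87300) = 5.697 km
7: √((0.033·111.32)² + (-0.087·74.63)²) = √(13.49504 + 42.15658) = 7.460 km
8: √((-0.038·111.32)² + (0.016·74.63)²) = √(17.89425 + 1.42583) = 4.395 km
9: √((0.129·111.32)² + (0.107·74.63)²) = √(206.21764 + 63.76677) = 16.431 km
10: √((-0.105·111.32)² + (0.075·74.63)²) = √(136.62337 + 31.32921) = 12.960 km
11: √((0.046·111.32)² + (0.028·74.63)²) = √(26.22177 + 4.36660) = 5.531 km
12: √((-0.027·111.32)² + (0.003·74.63)²) = √(9.03387 + 0.05013) = 3.014 km
13: √((0.074·111.32)² + (0.070·74.63)²) = √(67.85937 + 27.29122) = 9.755 km
14: √((-0.021·111.32)² + (-0.069·74.63)²) = √(5.46493 + 26.51704) = 5.655 km
15: √((-0.109·111.32)² + (-0.044·74.63)²) = √(147.23104 + 10.78282) = 12.570 km
Threshold 3.7 km: 12 (3.014 km) is within range.

12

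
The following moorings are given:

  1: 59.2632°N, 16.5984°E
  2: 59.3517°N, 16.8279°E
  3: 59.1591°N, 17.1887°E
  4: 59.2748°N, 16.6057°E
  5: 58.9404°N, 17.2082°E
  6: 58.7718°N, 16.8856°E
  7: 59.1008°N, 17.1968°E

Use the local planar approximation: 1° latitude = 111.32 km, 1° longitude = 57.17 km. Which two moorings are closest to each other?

Pairwise distances:
1–4: 1.3571 km
3–7: 6.5065 km
2–4: 15.3184 km
1–2: 16.4075 km
5–7: 17.8676 km
3–5: 24.3712 km
5–6: 26.3136 km
2–3: 29.7515 km
2–7: 34.9983 km
1–3: 35.6817 km
3–4: 35.7321 km
1–7: 38.6935 km
4–7: 38.9508 km
6–7: 40.7169 km
3–6: 46.4662 km
1–5: 50.0663 km
2–5: 50.6858 km
4–5: 50.7167 km
1–6: 57.1137 km
4–6: 58.2356 km
2–6: 64.6387 km
Closest pair: 1–4 at 1.3571 km.

1 and 4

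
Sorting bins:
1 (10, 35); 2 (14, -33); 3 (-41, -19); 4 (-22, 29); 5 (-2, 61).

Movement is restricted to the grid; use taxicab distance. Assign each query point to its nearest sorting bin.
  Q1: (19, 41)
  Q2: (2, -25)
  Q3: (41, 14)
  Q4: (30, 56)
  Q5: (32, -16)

Q1 at (19, 41):
  1: 15
  2: 79
  3: 120
  4: 53
  5: 41
  → nearest: 1 (15)
Q2 at (2, -25):
  1: 68
  2: 20
  3: 49
  4: 78
  5: 90
  → nearest: 2 (20)
Q3 at (41, 14):
  1: 52
  2: 74
  3: 115
  4: 78
  5: 90
  → nearest: 1 (52)
Q4 at (30, 56):
  1: 41
  2: 105
  3: 146
  4: 79
  5: 37
  → nearest: 5 (37)
Q5 at (32, -16):
  1: 73
  2: 35
  3: 76
  4: 99
  5: 111
  → nearest: 2 (35)

Q1→1; Q2→2; Q3→1; Q4→5; Q5→2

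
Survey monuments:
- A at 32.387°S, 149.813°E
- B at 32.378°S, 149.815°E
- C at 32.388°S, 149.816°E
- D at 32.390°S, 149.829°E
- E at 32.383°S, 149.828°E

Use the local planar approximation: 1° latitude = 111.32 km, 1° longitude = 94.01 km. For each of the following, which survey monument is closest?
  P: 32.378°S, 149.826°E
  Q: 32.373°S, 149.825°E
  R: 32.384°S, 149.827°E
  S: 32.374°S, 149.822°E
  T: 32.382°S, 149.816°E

P at 32.378°S, 149.826°E:
  A: √((-0.009·111.32)² + (-0.013·94.01)²) = √(1.00376 + 1.49360) = 1.580 km
  B: √((0.000·111.32)² + (-0.011·94.01)²) = √(0.00000 + 1.06938) = 1.034 km
  C: √((-0.010·111.32)² + (-0.010·94.01)²) = √(1.23921 + 0.88379) = 1.457 km
  D: √((-0.012·111.32)² + (0.003·94.01)²) = √(1.78447 + 0.07954) = 1.365 km
  E: √((-0.005·111.32)² + (0.002·94.01)²) = √(0.30980 + 0.03535) = 0.587 km
  → nearest: E (0.587 km)
Q at 32.373°S, 149.825°E:
  A: √((-0.014·111.32)² + (-0.012·94.01)²) = √(2.42886 + 1.27265) = 1.924 km
  B: √((-0.005·111.32)² + (-0.010·94.01)²) = √(0.30980 + 0.88379) = 1.093 km
  C: √((-0.015·111.32)² + (-0.009·94.01)²) = √(2.78823 + 0.71587) = 1.872 km
  D: √((-0.017·111.32)² + (0.004·94.01)²) = √(3.58133 + 0.14141) = 1.929 km
  E: √((-0.010·111.32)² + (0.003·94.01)²) = √(1.23921 + 0.07954) = 1.148 km
  → nearest: B (1.093 km)
R at 32.384°S, 149.827°E:
  A: √((-0.003·111.32)² + (-0.014·94.01)²) = √(0.11153 + 1.73222) = 1.358 km
  B: √((0.006·111.32)² + (-0.012·94.01)²) = √(0.44612 + 1.27265) = 1.311 km
  C: √((-0.004·111.32)² + (-0.011·94.01)²) = √(0.19827 + 1.06938) = 1.126 km
  D: √((-0.006·111.32)² + (0.002·94.01)²) = √(0.44612 + 0.03535) = 0.694 km
  E: √((0.001·111.32)² + (0.001·94.01)²) = √(0.01239 + 0.00884) = 0.146 km
  → nearest: E (0.146 km)
S at 32.374°S, 149.822°E:
  A: √((-0.013·111.32)² + (-0.009·94.01)²) = √(2.09427 + 0.71587) = 1.676 km
  B: √((-0.004·111.32)² + (-0.007·94.01)²) = √(0.19827 + 0.43306) = 0.795 km
  C: √((-0.014·111.32)² + (-0.006·94.01)²) = √(2.42886 + 0.31816) = 1.657 km
  D: √((-0.016·111.32)² + (0.007·94.01)²) = √(3.17239 + 0.43306) = 1.899 km
  E: √((-0.009·111.32)² + (0.006·94.01)²) = √(1.00376 + 0.31816) = 1.150 km
  → nearest: B (0.795 km)
T at 32.382°S, 149.816°E:
  A: √((-0.005·111.32)² + (-0.003·94.01)²) = √(0.30980 + 0.07954) = 0.624 km
  B: √((0.004·111.32)² + (-0.001·94.01)²) = √(0.19827 + 0.00884) = 0.455 km
  C: √((-0.006·111.32)² + (0.000·94.01)²) = √(0.44612 + 0.00000) = 0.668 km
  D: √((-0.008·111.32)² + (0.013·94.01)²) = √(0.79310 + 1.49360) = 1.512 km
  E: √((-0.001·111.32)² + (0.012·94.01)²) = √(0.01239 + 1.27265) = 1.134 km
  → nearest: B (0.455 km)

P→E; Q→B; R→E; S→B; T→B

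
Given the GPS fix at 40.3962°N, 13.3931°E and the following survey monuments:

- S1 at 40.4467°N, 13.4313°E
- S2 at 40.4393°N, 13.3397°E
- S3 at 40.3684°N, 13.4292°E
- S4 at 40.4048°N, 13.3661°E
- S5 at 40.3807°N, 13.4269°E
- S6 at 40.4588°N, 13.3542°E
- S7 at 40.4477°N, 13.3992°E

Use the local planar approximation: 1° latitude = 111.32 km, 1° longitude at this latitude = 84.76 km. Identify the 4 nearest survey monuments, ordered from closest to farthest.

S4, S5, S3, S7

Distances from 40.3962°N, 13.3931°E:
S1: √((0.0505·111.32)² + (0.0382·84.76)²) = √(31.603061 + 10.483556) = 6.4874 km
S2: √((0.0431·111.32)² + (-0.0534·84.76)²) = √(23.019768 + 20.486342) = 6.5959 km
S3: √((-0.0278·111.32)² + (0.0361·84.76)²) = √(9.577143 + 9.362596) = 4.3520 km
S4: √((0.0086·111.32)² + (-0.0270·84.76)²) = √(0.916523 + 5.237324) = 2.4807 km
S5: √((-0.0155·111.32)² + (0.0338·84.76)²) = √(2.977212 + 8.207583) = 3.3444 km
S6: √((0.0626·111.32)² + (-0.0389·84.76)²) = √(48.561832 + 10.871290) = 7.7093 km
S7: √((0.0515·111.32)² + (0.0061·84.76)²) = √(32.867060 + 0.267326) = 5.7562 km
Sorted: S4 (2.4807 km) < S5 (3.3444 km) < S3 (4.3520 km) < S7 (5.7562 km) < S1 (6.4874 km) < S2 (6.5959 km) < …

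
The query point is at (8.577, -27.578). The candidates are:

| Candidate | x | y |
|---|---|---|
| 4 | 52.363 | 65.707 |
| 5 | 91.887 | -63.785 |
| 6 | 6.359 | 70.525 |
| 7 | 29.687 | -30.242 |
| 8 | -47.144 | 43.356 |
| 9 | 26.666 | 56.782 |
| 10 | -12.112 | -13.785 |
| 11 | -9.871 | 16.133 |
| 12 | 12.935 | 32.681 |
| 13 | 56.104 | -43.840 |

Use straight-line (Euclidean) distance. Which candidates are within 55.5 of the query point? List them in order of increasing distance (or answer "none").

Distances from (8.577, -27.578):
4: 103.050
5: 90.838
6: 98.128
7: 21.277
8: 90.202
9: 86.278
10: 24.865
11: 47.444
12: 60.416
13: 50.232
Threshold 55.5: 7 (21.277), 10 (24.865), 11 (47.444), 13 (50.232) are within range.

7, 10, 11, 13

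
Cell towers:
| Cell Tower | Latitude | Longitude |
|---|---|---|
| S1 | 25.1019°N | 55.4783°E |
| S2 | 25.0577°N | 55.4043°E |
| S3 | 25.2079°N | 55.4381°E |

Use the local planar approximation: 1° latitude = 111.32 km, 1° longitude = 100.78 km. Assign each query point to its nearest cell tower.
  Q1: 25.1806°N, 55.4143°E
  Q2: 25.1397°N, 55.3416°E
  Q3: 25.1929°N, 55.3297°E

Q1 at 25.1806°N, 55.4143°E:
  S1: √((-0.0787·111.32)² + (0.0640·100.78)²) = √(76.753088 + 41.601468) = 10.8791 km
  S2: √((-0.1229·111.32)² + (-0.0100·100.78)²) = √(187.176000 + 1.015661) = 13.7183 km
  S3: √((0.0273·111.32)² + (0.0238·100.78)²) = √(9.235740 + 5.753109) = 3.8715 km
  → nearest: S3 (3.8715 km)
Q2 at 25.1397°N, 55.3416°E:
  S1: √((-0.0378·111.32)² + (0.1367·100.78)²) = √(17.706389 + 189.795424) = 14.4049 km
  S2: √((-0.0820·111.32)² + (0.0627·100.78)²) = √(83.324765 + 39.928573) = 11.1020 km
  S3: √((0.0682·111.32)² + (0.0965·100.78)²) = √(57.638828 + 94.580877) = 12.3377 km
  → nearest: S2 (11.1020 km)
Q3 at 25.1929°N, 55.3297°E:
  S1: √((-0.0910·111.32)² + (0.1486·100.78)²) = √(102.619331 + 224.277820) = 18.0803 km
  S2: √((-0.1352·111.32)² + (0.0746·100.78)²) = √(226.516467 + 56.523151) = 16.8238 km
  S3: √((0.0150·111.32)² + (0.1084·100.78)²) = √(2.788232 + 119.345836) = 11.0514 km
  → nearest: S3 (11.0514 km)

Q1→S3; Q2→S2; Q3→S3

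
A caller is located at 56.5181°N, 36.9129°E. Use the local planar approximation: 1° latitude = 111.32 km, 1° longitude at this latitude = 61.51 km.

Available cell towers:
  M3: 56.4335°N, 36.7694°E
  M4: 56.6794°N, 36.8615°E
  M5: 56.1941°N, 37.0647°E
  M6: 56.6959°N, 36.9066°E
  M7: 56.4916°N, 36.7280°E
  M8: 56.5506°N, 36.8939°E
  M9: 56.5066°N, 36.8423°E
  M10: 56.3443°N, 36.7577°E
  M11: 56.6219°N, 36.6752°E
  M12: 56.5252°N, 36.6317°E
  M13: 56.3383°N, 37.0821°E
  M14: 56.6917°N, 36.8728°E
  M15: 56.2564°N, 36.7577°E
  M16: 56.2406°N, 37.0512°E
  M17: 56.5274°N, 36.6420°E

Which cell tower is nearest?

Distances from 56.5181°N, 36.9129°E:
M3: √((-0.0846·111.32)² + (-0.1435·61.51)²) = √(88.692546 + 77.910368) = 12.9075 km
M4: √((0.1613·111.32)² + (-0.0514·61.51)²) = √(322.414919 + 9.995803) = 18.2321 km
M5: √((-0.3240·111.32)² + (0.1518·61.51)²) = √(1300.877541 + 87.183640) = 37.2567 km
M6: √((0.1778·111.32)² + (-0.0063·61.51)²) = √(391.750815 + 0.150166) = 19.7965 km
M7: √((-0.0265·111.32)² + (-0.1849·61.51)²) = √(8.702382 + 129.349655) = 11.7496 km
M8: √((0.0325·111.32)² + (-0.0190·61.51)²) = √(13.089200 + 1.365836) = 3.8020 km
M9: √((-0.0115·111.32)² + (-0.0706·61.51)²) = √(1.638861 + 18.858227) = 4.5274 km
M10: √((-0.1738·111.32)² + (-0.1552·61.51)²) = √(374.322506 + 91.132837) = 21.5744 km
M11: √((0.1038·111.32)² + (-0.2377·61.51)²) = √(133.518395 + 213.771506) = 18.6357 km
M12: √((0.0071·111.32)² + (-0.2812·61.51)²) = √(0.624688 + 299.172787) = 17.3147 km
M13: √((-0.1798·111.32)² + (0.1692·61.51)²) = √(400.613675 + 108.315890) = 22.5595 km
M14: √((0.1736·111.32)² + (-0.0401·61.51)²) = √(373.461500 + 6.083874) = 19.4819 km
M15: √((-0.2617·111.32)² + (-0.1552·61.51)²) = √(848.699293 + 91.132837) = 30.6567 km
M16: √((-0.2775·111.32)² + (0.1383·61.51)²) = √(954.272416 + 72.366208) = 32.0412 km
M17: √((0.0093·111.32)² + (-0.2709·61.51)²) = √(1.071796 + 277.657535) = 16.6952 km
Minimum: M8 at 3.8020 km.

M8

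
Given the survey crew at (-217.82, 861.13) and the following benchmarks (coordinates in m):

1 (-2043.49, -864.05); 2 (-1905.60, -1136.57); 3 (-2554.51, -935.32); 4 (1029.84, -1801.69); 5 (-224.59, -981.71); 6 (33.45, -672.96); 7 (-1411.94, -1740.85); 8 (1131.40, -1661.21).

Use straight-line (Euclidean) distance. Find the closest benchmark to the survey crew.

Distances from (-217.82, 861.13):
1: √((-1825.67)² + (-1725.18)²) = √(3333070.9489 + 2976246.0324) = 2511.84 m
2: √((-1687.78)² + (-1997.70)²) = √(2848601.3284 + 3990805.2900) = 2615.23 m
3: √((-2336.69)² + (-1796.45)²) = √(5460120.1561 + 3227232.6025) = 2947.43 m
4: √((1247.66)² + (-2662.82)²) = √(1556655.4756 + 7090610.3524) = 2940.62 m
5: √((-6.77)² + (-1842.84)²) = √(45.8329 + 3396059.2656) = 1842.85 m
6: √((251.27)² + (-1534.09)²) = √(63136.6129 + 2353432.1281) = 1554.53 m
7: √((-1194.12)² + (-2601.98)²) = √(1425922.5744 + 6770299.9204) = 2862.90 m
8: √((1349.22)² + (-2522.34)²) = √(1820394.6084 + 6362199.0756) = 2860.52 m
Minimum: 6 at 1554.53 m.

6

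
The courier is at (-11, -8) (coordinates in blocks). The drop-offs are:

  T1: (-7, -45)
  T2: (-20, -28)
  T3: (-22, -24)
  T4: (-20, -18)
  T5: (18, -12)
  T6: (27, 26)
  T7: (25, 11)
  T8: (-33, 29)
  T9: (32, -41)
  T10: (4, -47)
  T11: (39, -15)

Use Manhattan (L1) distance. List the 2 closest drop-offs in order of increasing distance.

T4, T3

Distances from (-11, -8):
T1: 41 blocks
T2: 29 blocks
T3: 27 blocks
T4: 19 blocks
T5: 33 blocks
T6: 72 blocks
T7: 55 blocks
T8: 59 blocks
T9: 76 blocks
T10: 54 blocks
T11: 57 blocks
Sorted: T4 (19 blocks) < T3 (27 blocks) < T2 (29 blocks) < T5 (33 blocks) < …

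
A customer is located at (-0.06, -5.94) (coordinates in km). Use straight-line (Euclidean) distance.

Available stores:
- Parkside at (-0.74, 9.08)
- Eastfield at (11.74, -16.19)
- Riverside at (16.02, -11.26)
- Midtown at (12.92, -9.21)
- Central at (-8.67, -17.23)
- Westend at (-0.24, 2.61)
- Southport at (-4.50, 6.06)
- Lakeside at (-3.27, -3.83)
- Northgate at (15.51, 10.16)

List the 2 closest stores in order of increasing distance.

Lakeside, Westend

Distances from (-0.06, -5.94):
Parkside: √((-0.68)² + (15.02)²) = √(0.4624 + 225.6004) = 15.04 km
Eastfield: √((11.80)² + (-10.25)²) = √(139.2400 + 105.0625) = 15.63 km
Riverside: √((16.08)² + (-5.32)²) = √(258.5664 + 28.3024) = 16.94 km
Midtown: √((12.98)² + (-3.27)²) = √(168.4804 + 10.6929) = 13.39 km
Central: √((-8.61)² + (-11.29)²) = √(74.1321 + 127.4641) = 14.20 km
Westend: √((-0.18)² + (8.55)²) = √(0.0324 + 73.1025) = 8.55 km
Southport: √((-4.44)² + (12.00)²) = √(19.7136 + 144.0000) = 12.80 km
Lakeside: √((-3.21)² + (2.11)²) = √(10.3041 + 4.4521) = 3.84 km
Northgate: √((15.57)² + (16.10)²) = √(242.4249 + 259.2100) = 22.40 km
Sorted: Lakeside (3.84 km) < Westend (8.55 km) < Southport (12.80 km) < Midtown (13.39 km) < …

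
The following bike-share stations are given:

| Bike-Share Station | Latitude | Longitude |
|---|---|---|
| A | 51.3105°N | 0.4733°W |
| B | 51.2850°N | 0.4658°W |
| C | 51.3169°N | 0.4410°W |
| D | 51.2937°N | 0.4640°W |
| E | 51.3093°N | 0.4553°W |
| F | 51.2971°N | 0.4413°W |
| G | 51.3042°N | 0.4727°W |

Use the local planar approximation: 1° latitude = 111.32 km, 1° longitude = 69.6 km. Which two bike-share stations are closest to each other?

A and G

Pairwise distances:
A–B: 2.8863 km
A–C: 2.3583 km
A–D: 1.9790 km
A–E: 1.2599 km
A–F: 2.6806 km
A–G: 0.7026 km
B–C: 3.9484 km
B–D: 0.9766 km
B–E: 2.8021 km
B–F: 2.1730 km
B–G: 2.1906 km
C–D: 3.0385 km
C–E: 1.3063 km
C–F: 2.2042 km
C–G: 2.6204 km
D–E: 1.8391 km
D–F: 1.6246 km
D–G: 1.3164 km
E–F: 1.6715 km
E–G: 1.3375 km
F–G: 2.3240 km
Closest pair: A–G at 0.7026 km.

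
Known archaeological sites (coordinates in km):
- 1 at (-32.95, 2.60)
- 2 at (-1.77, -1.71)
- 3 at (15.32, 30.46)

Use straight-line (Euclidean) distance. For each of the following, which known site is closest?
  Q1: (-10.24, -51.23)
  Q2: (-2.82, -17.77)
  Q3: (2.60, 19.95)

Q1→2; Q2→2; Q3→3

Q1 at (-10.24, -51.23):
  1: √((-22.71)² + (53.83)²) = √(515.7441 + 2897.6689) = 58.42 km
  2: √((8.47)² + (49.52)²) = √(71.7409 + 2452.2304) = 50.24 km
  3: √((25.56)² + (81.69)²) = √(653.3136 + 6673.2561) = 85.60 km
  → nearest: 2 (50.24 km)
Q2 at (-2.82, -17.77):
  1: √((-30.13)² + (20.37)²) = √(907.8169 + 414.9369) = 36.37 km
  2: √((1.05)² + (16.06)²) = √(1.1025 + 257.9236) = 16.09 km
  3: √((18.14)² + (48.23)²) = √(329.0596 + 2326.1329) = 51.53 km
  → nearest: 2 (16.09 km)
Q3 at (2.60, 19.95):
  1: √((-35.55)² + (-17.35)²) = √(1263.8025 + 301.0225) = 39.56 km
  2: √((-4.37)² + (-21.66)²) = √(19.0969 + 469.1556) = 22.10 km
  3: √((12.72)² + (10.51)²) = √(161.7984 + 110.4601) = 16.50 km
  → nearest: 3 (16.50 km)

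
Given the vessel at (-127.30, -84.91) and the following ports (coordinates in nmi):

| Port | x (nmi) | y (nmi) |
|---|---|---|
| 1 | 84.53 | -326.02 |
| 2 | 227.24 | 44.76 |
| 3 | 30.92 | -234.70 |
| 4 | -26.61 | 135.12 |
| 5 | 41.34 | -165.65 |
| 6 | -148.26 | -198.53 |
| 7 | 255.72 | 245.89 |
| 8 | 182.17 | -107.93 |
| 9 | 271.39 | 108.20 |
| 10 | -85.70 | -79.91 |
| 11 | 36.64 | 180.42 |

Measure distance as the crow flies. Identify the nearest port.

10

Distances from (-127.30, -84.91):
1: 320.95 nmi
2: 377.51 nmi
3: 217.88 nmi
4: 241.97 nmi
5: 186.97 nmi
6: 115.54 nmi
7: 506.10 nmi
8: 310.32 nmi
9: 443.00 nmi
10: 41.90 nmi
11: 311.89 nmi
Minimum: 10 at 41.90 nmi.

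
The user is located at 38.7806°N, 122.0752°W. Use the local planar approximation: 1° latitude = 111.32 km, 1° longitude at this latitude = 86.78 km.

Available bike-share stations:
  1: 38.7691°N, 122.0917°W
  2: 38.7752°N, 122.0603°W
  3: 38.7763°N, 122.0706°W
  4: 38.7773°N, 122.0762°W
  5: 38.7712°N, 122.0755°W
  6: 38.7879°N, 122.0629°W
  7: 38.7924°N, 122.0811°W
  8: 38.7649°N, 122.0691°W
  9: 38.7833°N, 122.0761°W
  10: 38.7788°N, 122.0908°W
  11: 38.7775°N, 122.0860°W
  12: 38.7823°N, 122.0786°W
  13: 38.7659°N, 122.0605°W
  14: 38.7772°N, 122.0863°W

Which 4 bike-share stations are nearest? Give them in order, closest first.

Distances from 38.7806°N, 122.0752°W:
1: 1.9207 km
2: 1.4259 km
3: 0.6233 km
4: 0.3775 km
5: 1.0467 km
6: 1.3415 km
7: 1.4098 km
8: 1.8261 km
9: 0.3105 km
10: 1.3685 km
11: 0.9987 km
12: 0.3505 km
13: 2.0749 km
14: 1.0349 km
Sorted: 9 (0.3105 km) < 12 (0.3505 km) < 4 (0.3775 km) < 3 (0.6233 km) < 11 (0.9987 km) < 14 (1.0349 km) < …

9, 12, 4, 3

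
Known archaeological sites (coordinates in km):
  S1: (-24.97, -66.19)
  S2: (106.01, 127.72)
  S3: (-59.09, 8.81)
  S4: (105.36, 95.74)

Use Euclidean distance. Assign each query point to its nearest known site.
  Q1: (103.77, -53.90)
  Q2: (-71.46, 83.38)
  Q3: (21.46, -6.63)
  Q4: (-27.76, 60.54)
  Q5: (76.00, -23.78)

Q1 at (103.77, -53.90):
  S1: 129.33 km
  S2: 181.63 km
  S3: 174.52 km
  S4: 149.65 km
  → nearest: S1 (129.33 km)
Q2 at (-71.46, 83.38):
  S1: 156.63 km
  S2: 182.93 km
  S3: 75.59 km
  S4: 177.25 km
  → nearest: S3 (75.59 km)
Q3 at (21.46, -6.63):
  S1: 75.52 km
  S2: 158.74 km
  S3: 82.02 km
  S4: 132.36 km
  → nearest: S1 (75.52 km)
Q4 at (-27.76, 60.54):
  S1: 126.76 km
  S2: 149.69 km
  S3: 60.48 km
  S4: 137.70 km
  → nearest: S3 (60.48 km)
Q5 at (76.00, -23.78):
  S1: 109.52 km
  S2: 154.44 km
  S3: 138.97 km
  S4: 123.07 km
  → nearest: S1 (109.52 km)

Q1→S1; Q2→S3; Q3→S1; Q4→S3; Q5→S1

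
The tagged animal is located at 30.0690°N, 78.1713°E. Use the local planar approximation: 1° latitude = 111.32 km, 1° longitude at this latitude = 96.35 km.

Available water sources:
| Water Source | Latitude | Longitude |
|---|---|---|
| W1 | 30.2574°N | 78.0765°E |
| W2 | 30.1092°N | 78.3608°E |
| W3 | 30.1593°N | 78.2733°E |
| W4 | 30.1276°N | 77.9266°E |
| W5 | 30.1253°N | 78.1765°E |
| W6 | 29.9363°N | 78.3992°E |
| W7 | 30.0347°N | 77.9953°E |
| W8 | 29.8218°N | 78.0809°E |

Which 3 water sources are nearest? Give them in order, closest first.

Distances from 30.0690°N, 78.1713°E:
W1: 22.8754 km
W2: 18.7987 km
W3: 14.0581 km
W4: 24.4627 km
W5: 6.2873 km
W6: 26.4647 km
W7: 17.3822 km
W8: 28.8639 km
Sorted: W5 (6.2873 km) < W3 (14.0581 km) < W7 (17.3822 km) < W2 (18.7987 km) < W1 (22.8754 km) < …

W5, W3, W7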